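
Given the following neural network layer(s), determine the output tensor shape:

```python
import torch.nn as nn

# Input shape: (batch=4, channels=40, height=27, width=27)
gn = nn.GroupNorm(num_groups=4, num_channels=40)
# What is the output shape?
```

Input: (4, 40, 27, 27) -> Output: (4, 40, 27, 27)

Answer: (4, 40, 27, 27)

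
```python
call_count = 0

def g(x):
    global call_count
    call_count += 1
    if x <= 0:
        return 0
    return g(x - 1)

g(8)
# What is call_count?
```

Linear recursion stepping by 1: 9 calls from x=8 down to ≤0.

Answer: 9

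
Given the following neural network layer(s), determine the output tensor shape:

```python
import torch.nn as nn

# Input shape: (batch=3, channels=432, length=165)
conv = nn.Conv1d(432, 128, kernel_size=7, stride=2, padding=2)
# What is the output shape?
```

Input: (3, 432, 165) -> Output: (3, 128, 82)

Answer: (3, 128, 82)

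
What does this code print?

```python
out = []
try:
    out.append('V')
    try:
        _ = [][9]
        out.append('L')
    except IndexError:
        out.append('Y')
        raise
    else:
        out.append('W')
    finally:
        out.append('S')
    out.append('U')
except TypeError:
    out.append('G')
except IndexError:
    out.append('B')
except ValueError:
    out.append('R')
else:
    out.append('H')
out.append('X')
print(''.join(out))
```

Execution trace: 'V' (try body) → 'Y' (inner except IndexError) → 'S' (inner finally) → 'B' (except IndexError) → 'X' (after the try/except). Output: VYSBX

Answer: VYSBX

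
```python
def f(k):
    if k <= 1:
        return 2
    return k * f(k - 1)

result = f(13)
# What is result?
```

f(13) = 13 * 12 * 11 * 10 * 9 * 8 * 7 * 6 * 5 * 4 * 3 * 2 * 2 = 12454041600

Answer: 12454041600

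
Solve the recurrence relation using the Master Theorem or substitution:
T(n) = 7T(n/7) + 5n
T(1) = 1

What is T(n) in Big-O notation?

By Master Theorem: a=7, b=7, f(n)=5n. Since log_7(7) = 1 and f(n) = Θ(n^1), Case 2 applies. T(n) = O(n log n).

Answer: O(n log n)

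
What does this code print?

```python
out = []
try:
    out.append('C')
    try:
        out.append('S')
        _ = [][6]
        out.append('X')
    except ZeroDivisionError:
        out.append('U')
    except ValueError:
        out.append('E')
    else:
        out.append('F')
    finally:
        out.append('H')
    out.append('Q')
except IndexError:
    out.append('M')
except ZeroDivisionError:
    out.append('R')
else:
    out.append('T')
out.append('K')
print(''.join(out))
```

Execution trace: 'C' (try body) → 'S' (inner try body) → 'H' (inner finally) → 'M' (except IndexError) → 'K' (after the try/except). Output: CSHMK

Answer: CSHMK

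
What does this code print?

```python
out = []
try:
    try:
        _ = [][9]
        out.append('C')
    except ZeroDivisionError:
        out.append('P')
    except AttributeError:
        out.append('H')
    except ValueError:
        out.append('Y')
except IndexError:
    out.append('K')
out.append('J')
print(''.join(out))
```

Execution trace: 'K' (outer except IndexError) → 'J' (after the try/except). Output: KJ

Answer: KJ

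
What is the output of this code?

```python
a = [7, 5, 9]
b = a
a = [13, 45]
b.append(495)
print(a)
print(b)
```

Key concept: rebinding vs mutation: a is rebound to a new list, b still points at the original.
Step by step:
`a = [7, 5, 9]` → a = [7, 5, 9]
`b = a` → b = [7, 5, 9] (same object as a)
`a = [13, 45]` → a = [13, 45]
`b.append(495)` → b = [7, 5, 9, 495]
`print(a)` → prints [13, 45]
`print(b)` → prints [7, 5, 9, 495]

Answer:
[13, 45]
[7, 5, 9, 495]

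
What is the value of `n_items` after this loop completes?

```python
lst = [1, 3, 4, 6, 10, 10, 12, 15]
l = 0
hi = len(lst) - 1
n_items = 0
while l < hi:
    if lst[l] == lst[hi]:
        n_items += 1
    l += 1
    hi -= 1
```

Count matching pairs from ends
`n_items` takes the values: 0

Answer: 0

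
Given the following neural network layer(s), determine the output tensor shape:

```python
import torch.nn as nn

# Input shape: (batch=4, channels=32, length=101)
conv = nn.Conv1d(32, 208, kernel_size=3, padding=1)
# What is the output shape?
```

Input: (4, 32, 101) -> Output: (4, 208, 101)

Answer: (4, 208, 101)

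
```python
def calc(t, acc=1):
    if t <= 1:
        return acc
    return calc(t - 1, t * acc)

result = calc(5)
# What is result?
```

Accumulator trace (n, acc): (5, 1) -> (4, 5) -> (3, 20) -> (2, 60) -> (1, 120) -> return 120

Answer: 120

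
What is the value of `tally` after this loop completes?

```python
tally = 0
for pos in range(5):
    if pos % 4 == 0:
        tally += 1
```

Count numbers divisible by 4 in range(5)
`tally` takes the values: 0 → 1 → 2

Answer: 2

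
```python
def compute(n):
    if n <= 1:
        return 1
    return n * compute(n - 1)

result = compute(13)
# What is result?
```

compute(13) = 13 * 12 * 11 * 10 * 9 * 8 * 7 * 6 * 5 * 4 * 3 * 2 * 1 = 6227020800

Answer: 6227020800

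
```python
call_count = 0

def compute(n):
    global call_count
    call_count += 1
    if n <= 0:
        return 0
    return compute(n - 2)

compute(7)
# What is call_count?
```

Linear recursion stepping by 2: 5 calls from n=7 down to ≤0.

Answer: 5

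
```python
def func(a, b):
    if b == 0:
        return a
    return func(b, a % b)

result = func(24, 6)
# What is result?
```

func(24, 6) -> func(6, 0) -> 6

Answer: 6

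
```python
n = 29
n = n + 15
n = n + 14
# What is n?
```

Trace:
`n = 29` → n = 29
`n = n + 15` → n = 44
`n = n + 14` → n = 58
So n = 58

Answer: 58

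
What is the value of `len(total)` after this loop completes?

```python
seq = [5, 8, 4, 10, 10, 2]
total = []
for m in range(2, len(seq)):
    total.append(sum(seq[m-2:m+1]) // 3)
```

Number of 3-element averages
`total` takes the values: [] → [5] → [5, 7] → [5, 7, 8] → [5, 7, 8, 7]
So `len(total)` = 4

Answer: 4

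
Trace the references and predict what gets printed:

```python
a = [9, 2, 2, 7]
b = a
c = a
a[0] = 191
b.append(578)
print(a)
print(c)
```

Key concept: multiple aliases.
Step by step:
`a = [9, 2, 2, 7]` → a = [9, 2, 2, 7]
`b = a` → b = [9, 2, 2, 7] (same object as a)
`c = a` → c = [9, 2, 2, 7] (same object as a, b)
`a[0] = 191` → a = [191, 2, 2, 7] (same object as b, c); b = [191, 2, 2, 7] (same object as a, c); c = [191, 2, 2, 7] (same object as a, b)
`b.append(578)` → a = [191, 2, 2, 7, 578] (same object as b, c); b = [191, 2, 2, 7, 578] (same object as a, c); c = [191, 2, 2, 7, 578] (same object as a, b)
`print(a)` → prints [191, 2, 2, 7, 578]
`print(c)` → prints [191, 2, 2, 7, 578]

Answer:
[191, 2, 2, 7, 578]
[191, 2, 2, 7, 578]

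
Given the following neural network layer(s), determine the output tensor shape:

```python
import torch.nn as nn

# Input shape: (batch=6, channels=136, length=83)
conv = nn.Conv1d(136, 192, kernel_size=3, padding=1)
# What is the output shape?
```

Input: (6, 136, 83) -> Output: (6, 192, 83)

Answer: (6, 192, 83)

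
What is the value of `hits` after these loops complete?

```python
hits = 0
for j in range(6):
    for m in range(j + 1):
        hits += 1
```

Triangle: 1 + 2 + ... + 6
`hits` takes the values: 0 → 1 → 2 → 3 → 4 → 5 → 6 → 7 → 8 → 9 → 10 → 11 → 12 → 13 → 14 → 15 → 16 → 17 → 18 → 19 → 20 → 21

Answer: 21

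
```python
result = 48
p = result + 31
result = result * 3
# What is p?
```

Trace:
`result = 48` → result = 48
`p = result + 31` → p = 79
`result = result * 3` → result = 144
So p = 79

Answer: 79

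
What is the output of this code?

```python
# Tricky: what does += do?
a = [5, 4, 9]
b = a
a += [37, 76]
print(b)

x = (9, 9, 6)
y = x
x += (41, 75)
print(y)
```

Key concept: += behavior differs for mutable vs immutable.
Step by step:
`a = [5, 4, 9]` → a = [5, 4, 9]
`b = a` → b = [5, 4, 9] (same object as a)
`a += [37, 76]` → a = [5, 4, 9, 37, 76] (same object as b); b = [5, 4, 9, 37, 76] (same object as a)
`print(b)` → prints [5, 4, 9, 37, 76]
`x = (9, 9, 6)` → x = (9, 9, 6)
`y = x` → y = (9, 9, 6)
`x += (41, 75)` → x = (9, 9, 6, 41, 75)
`print(y)` → prints (9, 9, 6)

Answer:
[5, 4, 9, 37, 76]
(9, 9, 6)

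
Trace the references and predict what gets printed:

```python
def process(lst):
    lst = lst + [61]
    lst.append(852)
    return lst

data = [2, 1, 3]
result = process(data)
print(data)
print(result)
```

Key concept: rebinding parameter vs mutation.
Step by step:
`data = [2, 1, 3]` → data = [2, 1, 3]
`result = process(data)` → result = [2, 1, 3, 61, 852]
`print(data)` → prints [2, 1, 3]
`print(result)` → prints [2, 1, 3, 61, 852]

Answer:
[2, 1, 3]
[2, 1, 3, 61, 852]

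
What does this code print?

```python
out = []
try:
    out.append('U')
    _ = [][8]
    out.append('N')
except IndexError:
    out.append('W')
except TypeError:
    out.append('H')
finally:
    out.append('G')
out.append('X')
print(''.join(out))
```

Execution trace: 'U' (try body) → 'W' (except IndexError) → 'G' (finally) → 'X' (after the try/except). Output: UWGX

Answer: UWGX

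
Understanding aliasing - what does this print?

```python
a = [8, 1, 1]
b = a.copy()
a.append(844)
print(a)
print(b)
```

Key concept: list.copy() creates independent copy.
Step by step:
`a = [8, 1, 1]` → a = [8, 1, 1]
`b = a.copy()` → b = [8, 1, 1]
`a.append(844)` → a = [8, 1, 1, 844]
`print(a)` → prints [8, 1, 1, 844]
`print(b)` → prints [8, 1, 1]

Answer:
[8, 1, 1, 844]
[8, 1, 1]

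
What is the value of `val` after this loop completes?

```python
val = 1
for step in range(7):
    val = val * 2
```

Multiply by 2, 7 times: 1 * 2^7 = 128
`val` takes the values: 1 → 2 → 4 → 8 → 16 → 32 → 64 → 128

Answer: 128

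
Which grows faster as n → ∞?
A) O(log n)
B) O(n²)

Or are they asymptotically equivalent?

O(log n) vs O(n²): Higher order terms dominate.

Answer: B) O(n²) grows faster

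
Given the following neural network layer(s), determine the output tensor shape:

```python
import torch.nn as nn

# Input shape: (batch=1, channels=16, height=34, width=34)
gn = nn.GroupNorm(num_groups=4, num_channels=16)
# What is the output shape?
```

Input: (1, 16, 34, 34) -> Output: (1, 16, 34, 34)

Answer: (1, 16, 34, 34)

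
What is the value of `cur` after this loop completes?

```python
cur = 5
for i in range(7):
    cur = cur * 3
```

Multiply by 3, 7 times: 5 * 3^7 = 10935
`cur` takes the values: 5 → 15 → 45 → 135 → 405 → 1215 → 3645 → 10935

Answer: 10935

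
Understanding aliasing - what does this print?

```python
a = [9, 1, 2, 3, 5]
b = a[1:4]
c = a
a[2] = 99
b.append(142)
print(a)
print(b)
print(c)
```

Key concept: slice vs alias.
Step by step:
`a = [9, 1, 2, 3, 5]` → a = [9, 1, 2, 3, 5]
`b = a[1:4]` → b = [1, 2, 3]
`c = a` → c = [9, 1, 2, 3, 5] (same object as a)
`a[2] = 99` → a = [9, 1, 99, 3, 5] (same object as c); c = [9, 1, 99, 3, 5] (same object as a)
`b.append(142)` → b = [1, 2, 3, 142]
`print(a)` → prints [9, 1, 99, 3, 5]
`print(b)` → prints [1, 2, 3, 142]
`print(c)` → prints [9, 1, 99, 3, 5]

Answer:
[9, 1, 99, 3, 5]
[1, 2, 3, 142]
[9, 1, 99, 3, 5]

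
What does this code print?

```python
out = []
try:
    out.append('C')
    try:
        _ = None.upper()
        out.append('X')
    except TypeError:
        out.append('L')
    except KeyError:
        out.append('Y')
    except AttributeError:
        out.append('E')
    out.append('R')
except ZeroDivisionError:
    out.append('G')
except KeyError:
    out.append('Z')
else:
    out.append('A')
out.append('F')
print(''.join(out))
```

Execution trace: 'C' (try body) → 'E' (inner except AttributeError) → 'R' (try body, no exception) → 'A' (else) → 'F' (after the try/except). Output: CERAF

Answer: CERAF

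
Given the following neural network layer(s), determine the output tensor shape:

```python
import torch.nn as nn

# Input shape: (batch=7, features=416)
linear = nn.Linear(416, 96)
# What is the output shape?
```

Input: (7, 416) -> Output: (7, 96)

Answer: (7, 96)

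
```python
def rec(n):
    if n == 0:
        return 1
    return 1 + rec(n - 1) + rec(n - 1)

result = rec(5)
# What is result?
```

rec(n) = 1 + 2·rec(n-1), rec(0)=1. Closed form: (1+1)·2^5 - 1 = 63.

Answer: 63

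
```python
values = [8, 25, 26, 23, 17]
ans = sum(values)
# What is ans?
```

Trace:
`values = [8, 25, 26, 23, 17]` → values = [8, 25, 26, 23, 17]
`ans = sum(values)` → ans = 99
So ans = 99

Answer: 99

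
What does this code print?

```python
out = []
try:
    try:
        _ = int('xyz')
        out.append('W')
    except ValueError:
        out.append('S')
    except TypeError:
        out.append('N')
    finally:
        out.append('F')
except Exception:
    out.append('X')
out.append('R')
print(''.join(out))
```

Execution trace: 'S' (inner except ValueError) → 'F' (inner finally) → 'R' (after the try/except). Output: SFR

Answer: SFR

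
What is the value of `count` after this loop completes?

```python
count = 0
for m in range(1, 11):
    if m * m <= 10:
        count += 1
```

Count numbers where m² ≤ 10
`count` takes the values: 0 → 1 → 2 → 3

Answer: 3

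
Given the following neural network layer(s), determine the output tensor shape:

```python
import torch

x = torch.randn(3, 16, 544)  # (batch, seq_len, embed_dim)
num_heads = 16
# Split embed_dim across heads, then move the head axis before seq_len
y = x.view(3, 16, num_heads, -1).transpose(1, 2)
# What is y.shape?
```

Input: (3, 16, 544) -> head_dim = 544 // 16 = 34; after view: (3, 16, 16, 34) -> after transpose(1, 2): (3, 16, 16, 34) -> Output: (3, 16, 16, 34)

Answer: (3, 16, 16, 34)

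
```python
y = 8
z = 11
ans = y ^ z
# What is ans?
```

Trace:
`y = 8` → y = 8
`z = 11` → z = 11
`ans = y ^ z` → ans = 3
So ans = 3

Answer: 3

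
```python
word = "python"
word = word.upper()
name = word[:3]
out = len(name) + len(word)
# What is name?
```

Trace:
`word = "python"` → word = 'python'
`word = word.upper()` → word = 'PYTHON'
`name = word[:3]` → name = 'PYT'
`out = len(name) + len(word)` → out = 9
So name = 'PYT'

Answer: 'PYT'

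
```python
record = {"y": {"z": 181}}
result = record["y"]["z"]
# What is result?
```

Trace:
`record = {"y": {"z": 181}}` → record = {'y': {'z': 181}}
`result = record["y"]["z"]` → result = 181
So result = 181

Answer: 181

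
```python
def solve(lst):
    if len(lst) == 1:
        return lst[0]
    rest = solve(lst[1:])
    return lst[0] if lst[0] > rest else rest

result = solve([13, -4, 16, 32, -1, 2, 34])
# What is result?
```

Recursive max over [13, -4, 16, 32, -1, 2, 34] = 34

Answer: 34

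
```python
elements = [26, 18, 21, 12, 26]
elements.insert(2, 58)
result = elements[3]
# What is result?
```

Trace:
`elements = [26, 18, 21, 12, 26]` → elements = [26, 18, 21, 12, 26]
`elements.insert(2, 58)` → elements = [26, 18, 58, 21, 12, 26]
`result = elements[3]` → result = 21
So result = 21

Answer: 21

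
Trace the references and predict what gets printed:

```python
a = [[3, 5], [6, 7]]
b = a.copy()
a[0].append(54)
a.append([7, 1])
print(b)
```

Key concept: shallow copy with nested lists.
Step by step:
`a = [[3, 5], [6, 7]]` → a = [[3, 5], [6, 7]]
`b = a.copy()` → b = [[3, 5], [6, 7]]
`a[0].append(54)` → a = [[3, 5, 54], [6, 7]]; b = [[3, 5, 54], [6, 7]]
`a.append([7, 1])` → a = [[3, 5, 54], [6, 7], [7, 1]]
`print(b)` → prints [[3, 5, 54], [6, 7]]

Answer: [[3, 5, 54], [6, 7]]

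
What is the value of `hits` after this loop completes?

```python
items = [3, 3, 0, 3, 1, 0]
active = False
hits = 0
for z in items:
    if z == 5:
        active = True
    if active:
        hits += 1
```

Count elements after first 5 in [3, 3, 0, 3, 1, 0]
`hits` takes the values: 0

Answer: 0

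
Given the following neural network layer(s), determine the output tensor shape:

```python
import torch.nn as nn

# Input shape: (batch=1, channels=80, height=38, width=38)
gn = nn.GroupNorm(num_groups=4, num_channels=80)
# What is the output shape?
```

Input: (1, 80, 38, 38) -> Output: (1, 80, 38, 38)

Answer: (1, 80, 38, 38)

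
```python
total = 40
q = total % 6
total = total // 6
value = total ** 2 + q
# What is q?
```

Trace:
`total = 40` → total = 40
`q = total % 6` → q = 4
`total = total // 6` → total = 6
`value = total ** 2 + q` → value = 40
So q = 4

Answer: 4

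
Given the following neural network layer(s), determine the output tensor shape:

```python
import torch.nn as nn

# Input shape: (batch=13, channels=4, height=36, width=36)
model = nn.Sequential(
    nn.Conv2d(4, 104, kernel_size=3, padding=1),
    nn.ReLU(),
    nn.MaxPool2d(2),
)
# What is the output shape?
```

Input: (13, 4, 36, 36) -> after Conv2d: (13, 104, 36, 36) -> after ReLU: (13, 104, 36, 36) -> Output: (13, 104, 18, 18)

Answer: (13, 104, 18, 18)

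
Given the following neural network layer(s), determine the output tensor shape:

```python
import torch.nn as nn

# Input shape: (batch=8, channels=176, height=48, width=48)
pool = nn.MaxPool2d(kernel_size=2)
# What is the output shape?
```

Input: (8, 176, 48, 48) -> Output: (8, 176, 24, 24)

Answer: (8, 176, 24, 24)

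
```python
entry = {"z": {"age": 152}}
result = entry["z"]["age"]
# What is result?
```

Trace:
`entry = {"z": {"age": 152}}` → entry = {'z': {'age': 152}}
`result = entry["z"]["age"]` → result = 152
So result = 152

Answer: 152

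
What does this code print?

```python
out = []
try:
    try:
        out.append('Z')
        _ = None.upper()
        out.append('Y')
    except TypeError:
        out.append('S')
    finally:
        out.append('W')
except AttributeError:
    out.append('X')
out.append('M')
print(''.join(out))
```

Execution trace: 'Z' (try body) → 'W' (finally) → 'X' (outer except AttributeError) → 'M' (after the try/except). Output: ZWXM

Answer: ZWXM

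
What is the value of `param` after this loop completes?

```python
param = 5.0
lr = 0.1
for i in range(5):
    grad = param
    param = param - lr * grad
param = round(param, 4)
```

Gradient descent: w = 5.0 * (1 - 0.1)^5
`param` takes the values: 5.0 → 4.5 → 4.05 → 3.645 → 3.2805 → 2.95245 → 2.9524

Answer: 2.9524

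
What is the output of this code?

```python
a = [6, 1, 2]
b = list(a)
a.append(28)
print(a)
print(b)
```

Key concept: list() constructor creates copy.
Step by step:
`a = [6, 1, 2]` → a = [6, 1, 2]
`b = list(a)` → b = [6, 1, 2]
`a.append(28)` → a = [6, 1, 2, 28]
`print(a)` → prints [6, 1, 2, 28]
`print(b)` → prints [6, 1, 2]

Answer:
[6, 1, 2, 28]
[6, 1, 2]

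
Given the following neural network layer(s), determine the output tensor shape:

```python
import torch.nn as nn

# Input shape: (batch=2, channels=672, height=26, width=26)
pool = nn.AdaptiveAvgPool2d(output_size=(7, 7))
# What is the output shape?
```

Input: (2, 672, 26, 26) -> Output: (2, 672, 7, 7)

Answer: (2, 672, 7, 7)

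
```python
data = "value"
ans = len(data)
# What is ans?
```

Trace:
`data = "value"` → data = 'value'
`ans = len(data)` → ans = 5
So ans = 5

Answer: 5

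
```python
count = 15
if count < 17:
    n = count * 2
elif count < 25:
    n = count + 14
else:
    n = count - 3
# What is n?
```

Trace:
`count = 15` → count = 15
`if count < 17: ...` → count < 17 is True → n = 30
So n = 30

Answer: 30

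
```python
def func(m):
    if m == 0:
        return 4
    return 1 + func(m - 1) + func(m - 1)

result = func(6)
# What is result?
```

func(m) = 1 + 2·func(m-1), func(0)=4. Closed form: (4+1)·2^6 - 1 = 319.

Answer: 319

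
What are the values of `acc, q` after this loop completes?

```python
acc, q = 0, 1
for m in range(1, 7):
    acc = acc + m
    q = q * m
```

Sum and factorial of 1 to 6
`acc, q` takes the values: (0, 1) → (1, 1) → (3, 1) → (3, 2) → (6, 2) → (6, 6) → (10, 6) → (10, 24) → (15, 24) → (15, 120) → (21, 120) → (21, 720)

Answer: 21, 720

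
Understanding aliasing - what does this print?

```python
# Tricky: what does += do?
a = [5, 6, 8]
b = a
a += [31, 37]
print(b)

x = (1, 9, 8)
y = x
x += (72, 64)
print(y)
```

Key concept: += behavior differs for mutable vs immutable.
Step by step:
`a = [5, 6, 8]` → a = [5, 6, 8]
`b = a` → b = [5, 6, 8] (same object as a)
`a += [31, 37]` → a = [5, 6, 8, 31, 37] (same object as b); b = [5, 6, 8, 31, 37] (same object as a)
`print(b)` → prints [5, 6, 8, 31, 37]
`x = (1, 9, 8)` → x = (1, 9, 8)
`y = x` → y = (1, 9, 8)
`x += (72, 64)` → x = (1, 9, 8, 72, 64)
`print(y)` → prints (1, 9, 8)

Answer:
[5, 6, 8, 31, 37]
(1, 9, 8)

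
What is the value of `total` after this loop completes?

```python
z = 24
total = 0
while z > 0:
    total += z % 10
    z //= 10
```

Sum digits of 24
`total` takes the values: 0 → 4 → 6

Answer: 6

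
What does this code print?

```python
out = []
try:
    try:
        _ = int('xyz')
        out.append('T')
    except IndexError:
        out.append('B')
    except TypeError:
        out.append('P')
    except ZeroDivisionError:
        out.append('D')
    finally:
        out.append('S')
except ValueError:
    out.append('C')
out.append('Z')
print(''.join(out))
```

Execution trace: 'S' (finally) → 'C' (outer except ValueError) → 'Z' (after the try/except). Output: SCZ

Answer: SCZ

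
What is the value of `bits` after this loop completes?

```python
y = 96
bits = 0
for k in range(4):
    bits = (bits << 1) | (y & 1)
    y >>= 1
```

Reverse lowest 4 bits of 96
`bits` takes the values: 0

Answer: 0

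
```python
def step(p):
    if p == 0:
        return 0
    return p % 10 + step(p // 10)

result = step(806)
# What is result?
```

Sum of digits of 806: 6 + 0 + 8 = 14

Answer: 14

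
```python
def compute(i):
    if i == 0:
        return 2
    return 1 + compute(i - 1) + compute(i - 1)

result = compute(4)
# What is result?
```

compute(i) = 1 + 2·compute(i-1), compute(0)=2. Closed form: (2+1)·2^4 - 1 = 47.

Answer: 47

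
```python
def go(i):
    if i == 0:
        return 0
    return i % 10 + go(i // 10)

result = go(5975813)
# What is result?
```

Sum of digits of 5975813: 3 + 1 + 8 + 5 + 7 + 9 + 5 = 38

Answer: 38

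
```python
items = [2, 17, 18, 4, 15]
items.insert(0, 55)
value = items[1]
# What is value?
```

Trace:
`items = [2, 17, 18, 4, 15]` → items = [2, 17, 18, 4, 15]
`items.insert(0, 55)` → items = [55, 2, 17, 18, 4, 15]
`value = items[1]` → value = 2
So value = 2

Answer: 2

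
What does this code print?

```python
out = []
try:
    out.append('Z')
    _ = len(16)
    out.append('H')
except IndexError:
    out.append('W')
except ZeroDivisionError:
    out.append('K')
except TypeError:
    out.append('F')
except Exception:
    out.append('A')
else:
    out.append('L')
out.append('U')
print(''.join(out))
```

Execution trace: 'Z' (try body) → 'F' (except TypeError) → 'U' (after the try/except). Output: ZFU

Answer: ZFU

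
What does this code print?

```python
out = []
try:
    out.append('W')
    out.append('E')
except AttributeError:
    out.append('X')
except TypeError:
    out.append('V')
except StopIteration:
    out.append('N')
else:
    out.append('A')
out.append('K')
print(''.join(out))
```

Execution trace: 'W' (try body) → 'E' (try body, no exception) → 'A' (else) → 'K' (after the try/except). Output: WEAK

Answer: WEAK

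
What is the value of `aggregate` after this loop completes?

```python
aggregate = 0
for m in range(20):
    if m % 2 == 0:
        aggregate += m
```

Sum of even numbers 0 to 19
`aggregate` takes the values: 0 → 2 → 6 → 12 → 20 → 30 → 42 → 56 → 72 → 90

Answer: 90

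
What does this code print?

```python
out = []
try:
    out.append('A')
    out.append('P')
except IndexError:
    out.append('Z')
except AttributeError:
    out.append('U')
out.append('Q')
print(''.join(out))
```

Execution trace: 'A' (try body) → 'P' (try body, no exception) → 'Q' (after the try/except). Output: APQ

Answer: APQ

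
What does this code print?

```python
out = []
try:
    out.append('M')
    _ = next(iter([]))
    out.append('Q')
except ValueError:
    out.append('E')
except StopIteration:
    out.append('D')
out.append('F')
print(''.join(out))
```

Execution trace: 'M' (try body) → 'D' (except StopIteration) → 'F' (after the try/except). Output: MDF

Answer: MDF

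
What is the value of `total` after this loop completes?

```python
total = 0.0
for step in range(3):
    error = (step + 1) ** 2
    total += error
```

Sum of squared losses 1² + 2² + ... + 3²
`total` takes the values: 0.0 → 1.0 → 5.0 → 14.0

Answer: 14.0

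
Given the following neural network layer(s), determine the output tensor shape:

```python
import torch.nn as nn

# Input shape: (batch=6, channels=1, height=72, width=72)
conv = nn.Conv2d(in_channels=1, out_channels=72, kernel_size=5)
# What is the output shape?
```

Input: (6, 1, 72, 72) -> Output: (6, 72, 68, 68)

Answer: (6, 72, 68, 68)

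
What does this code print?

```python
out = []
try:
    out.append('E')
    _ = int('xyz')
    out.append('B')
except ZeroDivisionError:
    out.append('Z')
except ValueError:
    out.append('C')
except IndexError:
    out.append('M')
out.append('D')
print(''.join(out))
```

Execution trace: 'E' (try body) → 'C' (except ValueError) → 'D' (after the try/except). Output: ECD

Answer: ECD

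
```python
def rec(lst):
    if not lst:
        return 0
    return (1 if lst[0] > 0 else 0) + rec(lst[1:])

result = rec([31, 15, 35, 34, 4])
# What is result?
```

Count of positive elements in [31, 15, 35, 34, 4] = 5

Answer: 5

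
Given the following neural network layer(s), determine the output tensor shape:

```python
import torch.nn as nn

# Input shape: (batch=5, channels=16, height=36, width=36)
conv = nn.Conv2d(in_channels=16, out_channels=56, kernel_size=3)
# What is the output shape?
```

Input: (5, 16, 36, 36) -> Output: (5, 56, 34, 34)

Answer: (5, 56, 34, 34)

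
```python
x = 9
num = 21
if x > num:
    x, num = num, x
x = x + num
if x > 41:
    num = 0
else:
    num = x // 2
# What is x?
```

Trace:
`x = 9` → x = 9
`num = 21` → num = 21
`if x > num: ...` → x > num is False → no variable changes
`x = x + num` → x = 30
`if x > 41: ...` → x > 41 is False, take else branch → num = 15
So x = 30

Answer: 30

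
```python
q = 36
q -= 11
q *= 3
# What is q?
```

Trace:
`q = 36` → q = 36
`q -= 11` → q = 25
`q *= 3` → q = 75
So q = 75

Answer: 75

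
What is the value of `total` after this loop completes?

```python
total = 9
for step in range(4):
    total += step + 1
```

Start at 9, add 1 to 4 = 19
`total` takes the values: 9 → 10 → 12 → 15 → 19

Answer: 19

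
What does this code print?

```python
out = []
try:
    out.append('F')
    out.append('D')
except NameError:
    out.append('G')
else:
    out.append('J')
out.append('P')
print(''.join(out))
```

Execution trace: 'F' (try body) → 'D' (try body, no exception) → 'J' (else) → 'P' (after the try/except). Output: FDJP

Answer: FDJP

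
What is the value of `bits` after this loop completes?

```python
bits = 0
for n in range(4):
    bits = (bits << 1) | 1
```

Build 4 consecutive 1-bits: 0b1111
`bits` takes the values: 0 → 1 → 3 → 7 → 15

Answer: 15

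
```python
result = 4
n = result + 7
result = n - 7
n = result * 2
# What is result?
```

Trace:
`result = 4` → result = 4
`n = result + 7` → n = 11
`result = n - 7` → result = 4
`n = result * 2` → n = 8
So result = 4

Answer: 4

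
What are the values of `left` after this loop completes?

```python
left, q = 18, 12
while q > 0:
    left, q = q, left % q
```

GCD of 18 and 12
`left` takes the values: 18 → 12 → 6

Answer: 6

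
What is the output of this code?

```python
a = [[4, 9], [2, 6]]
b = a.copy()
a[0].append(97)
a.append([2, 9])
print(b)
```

Key concept: shallow copy with nested lists.
Step by step:
`a = [[4, 9], [2, 6]]` → a = [[4, 9], [2, 6]]
`b = a.copy()` → b = [[4, 9], [2, 6]]
`a[0].append(97)` → a = [[4, 9, 97], [2, 6]]; b = [[4, 9, 97], [2, 6]]
`a.append([2, 9])` → a = [[4, 9, 97], [2, 6], [2, 9]]
`print(b)` → prints [[4, 9, 97], [2, 6]]

Answer: [[4, 9, 97], [2, 6]]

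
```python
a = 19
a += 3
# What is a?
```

Trace:
`a = 19` → a = 19
`a += 3` → a = 22
So a = 22

Answer: 22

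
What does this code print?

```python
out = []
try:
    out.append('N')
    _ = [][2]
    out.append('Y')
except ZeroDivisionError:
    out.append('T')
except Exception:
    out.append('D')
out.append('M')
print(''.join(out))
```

Execution trace: 'N' (try body) → 'D' (except Exception) → 'M' (after the try/except). Output: NDM

Answer: NDM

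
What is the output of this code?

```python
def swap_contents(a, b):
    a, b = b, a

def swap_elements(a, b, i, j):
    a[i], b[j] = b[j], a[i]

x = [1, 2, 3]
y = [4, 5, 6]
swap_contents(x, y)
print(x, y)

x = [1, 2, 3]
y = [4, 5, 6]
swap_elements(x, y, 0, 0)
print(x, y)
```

Key concept: parameter rebinding vs mutation.
Step by step:
`x = [1, 2, 3]` → x = [1, 2, 3]
`y = [4, 5, 6]` → y = [4, 5, 6]
`swap_contents(x, y)` → no visible change to tracked variables
`print(x, y)` → prints [1, 2, 3] [4, 5, 6]
`x = [1, 2, 3]` → x = [1, 2, 3]
`y = [4, 5, 6]` → y = [4, 5, 6]
`swap_elements(x, y, 0, 0)` → x = [4, 2, 3]; y = [1, 5, 6]
`print(x, y)` → prints [4, 2, 3] [1, 5, 6]

Answer:
[1, 2, 3] [4, 5, 6]
[4, 2, 3] [1, 5, 6]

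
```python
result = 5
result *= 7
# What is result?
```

Trace:
`result = 5` → result = 5
`result *= 7` → result = 35
So result = 35

Answer: 35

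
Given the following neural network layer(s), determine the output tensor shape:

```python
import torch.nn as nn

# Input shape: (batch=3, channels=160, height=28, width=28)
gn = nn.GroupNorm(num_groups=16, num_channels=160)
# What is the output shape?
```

Input: (3, 160, 28, 28) -> Output: (3, 160, 28, 28)

Answer: (3, 160, 28, 28)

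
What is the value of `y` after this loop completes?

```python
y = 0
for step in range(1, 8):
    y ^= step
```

XOR of 1 to 7
`y` takes the values: 0 → 1 → 3 → 0 → 4 → 1 → 7 → 0

Answer: 0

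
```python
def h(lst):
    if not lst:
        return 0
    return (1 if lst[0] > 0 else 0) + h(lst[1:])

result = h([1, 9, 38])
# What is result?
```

Count of positive elements in [1, 9, 38] = 3

Answer: 3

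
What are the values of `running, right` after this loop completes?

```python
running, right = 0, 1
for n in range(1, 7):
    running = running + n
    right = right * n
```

Sum and factorial of 1 to 6
`running, right` takes the values: (0, 1) → (1, 1) → (3, 1) → (3, 2) → (6, 2) → (6, 6) → (10, 6) → (10, 24) → (15, 24) → (15, 120) → (21, 120) → (21, 720)

Answer: 21, 720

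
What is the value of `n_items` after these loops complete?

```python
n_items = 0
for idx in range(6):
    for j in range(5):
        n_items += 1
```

6 * 5 = 30
`n_items` takes the values: 0 → 1 → 2 → 3 → 4 → 5 → 6 → 7 → 8 → 9 → 10 → 11 → 12 → 13 → 14 → 15 → 16 → 17 → 18 → 19 → 20 → 21 → 22 → 23 → 24 → 25 → 26 → 27 → 28 → 29 → 30

Answer: 30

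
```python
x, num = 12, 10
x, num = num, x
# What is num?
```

Trace:
`x, num = 12, 10` → x = 12; num = 10
`x, num = num, x` → x = 10; num = 12
So num = 12

Answer: 12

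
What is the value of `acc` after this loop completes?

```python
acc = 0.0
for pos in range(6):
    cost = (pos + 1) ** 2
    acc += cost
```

Sum of squared losses 1² + 2² + ... + 6²
`acc` takes the values: 0.0 → 1.0 → 5.0 → 14.0 → 30.0 → 55.0 → 91.0

Answer: 91.0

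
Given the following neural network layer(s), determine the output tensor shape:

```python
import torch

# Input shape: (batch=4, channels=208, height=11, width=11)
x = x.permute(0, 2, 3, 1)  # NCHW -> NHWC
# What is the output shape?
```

Input: (4, 208, 11, 11) -> Output: (4, 11, 11, 208)

Answer: (4, 11, 11, 208)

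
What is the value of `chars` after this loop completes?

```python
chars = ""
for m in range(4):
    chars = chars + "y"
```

Repeat 'y' 4 times
`chars` takes the values: "" → "y" → "yy" → "yyy" → "yyyy"

Answer: "yyyy"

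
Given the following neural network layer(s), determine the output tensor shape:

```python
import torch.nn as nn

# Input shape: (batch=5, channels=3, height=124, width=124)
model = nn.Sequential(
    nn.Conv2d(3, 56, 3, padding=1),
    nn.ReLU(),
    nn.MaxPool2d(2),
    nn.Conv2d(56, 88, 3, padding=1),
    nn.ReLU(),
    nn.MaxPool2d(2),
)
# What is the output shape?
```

Input: (5, 3, 124, 124) -> after first Conv2d: (5, 56, 124, 124) -> after first MaxPool2d: (5, 56, 62, 62) -> after second Conv2d: (5, 88, 62, 62) -> Output: (5, 88, 31, 31)

Answer: (5, 88, 31, 31)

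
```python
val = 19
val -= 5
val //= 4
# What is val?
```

Trace:
`val = 19` → val = 19
`val -= 5` → val = 14
`val //= 4` → val = 3
So val = 3

Answer: 3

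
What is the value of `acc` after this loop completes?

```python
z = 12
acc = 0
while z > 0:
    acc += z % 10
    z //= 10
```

Sum digits of 12
`acc` takes the values: 0 → 2 → 3

Answer: 3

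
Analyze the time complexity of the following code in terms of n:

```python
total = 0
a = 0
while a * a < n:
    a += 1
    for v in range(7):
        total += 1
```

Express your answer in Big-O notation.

Each loop level contributes: √n × 1. Multiplying the contributions gives O(√n).

Answer: O(√n)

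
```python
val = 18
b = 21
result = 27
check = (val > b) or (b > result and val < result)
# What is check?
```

Trace:
`val = 18` → val = 18
`b = 21` → b = 21
`result = 27` → result = 27
`check = (val > b) or (b > result and val < result)` → check = False
So check = False

Answer: False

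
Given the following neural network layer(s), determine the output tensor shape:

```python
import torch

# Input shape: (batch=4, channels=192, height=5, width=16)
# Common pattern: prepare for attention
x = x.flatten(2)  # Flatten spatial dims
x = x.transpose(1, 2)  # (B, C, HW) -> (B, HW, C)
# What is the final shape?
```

Input: (4, 192, 5, 16) -> after flatten(2): (4, 192, 80) -> Output: (4, 80, 192)

Answer: (4, 80, 192)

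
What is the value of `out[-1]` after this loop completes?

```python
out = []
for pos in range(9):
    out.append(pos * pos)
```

Last element of squares 0 to 8
`out` takes the values: [] → [0] → [0, 1] → [0, 1, 4] → [0, 1, 4, 9] → [0, 1, 4, 9, 16] → [0, 1, 4, 9, 16, 25] → [0, 1, 4, 9, 16, 25, 36] → [0, 1, 4, 9, 16, 25, 36, 49] → [0, 1, 4, 9, 16, 25, 36, 49, 64]
So `out[-1]` = 64

Answer: 64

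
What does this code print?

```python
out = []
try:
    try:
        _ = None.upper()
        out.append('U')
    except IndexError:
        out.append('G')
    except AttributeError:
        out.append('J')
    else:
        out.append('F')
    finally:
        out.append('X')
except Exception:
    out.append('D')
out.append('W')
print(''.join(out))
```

Execution trace: 'J' (inner except AttributeError) → 'X' (inner finally) → 'W' (after the try/except). Output: JXW

Answer: JXW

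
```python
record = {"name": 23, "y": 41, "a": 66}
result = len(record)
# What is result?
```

Trace:
`record = {"name": 23, "y": 41, "a": 66}` → record = {'name': 23, 'y': 41, 'a': 66}
`result = len(record)` → result = 3
So result = 3

Answer: 3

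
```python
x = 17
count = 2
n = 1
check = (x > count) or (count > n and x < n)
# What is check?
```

Trace:
`x = 17` → x = 17
`count = 2` → count = 2
`n = 1` → n = 1
`check = (x > count) or (count > n and x < n)` → check = True
So check = True

Answer: True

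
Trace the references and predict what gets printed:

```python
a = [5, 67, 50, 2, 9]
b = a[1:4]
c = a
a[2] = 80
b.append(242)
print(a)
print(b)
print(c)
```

Key concept: slice vs alias.
Step by step:
`a = [5, 67, 50, 2, 9]` → a = [5, 67, 50, 2, 9]
`b = a[1:4]` → b = [67, 50, 2]
`c = a` → c = [5, 67, 50, 2, 9] (same object as a)
`a[2] = 80` → a = [5, 67, 80, 2, 9] (same object as c); c = [5, 67, 80, 2, 9] (same object as a)
`b.append(242)` → b = [67, 50, 2, 242]
`print(a)` → prints [5, 67, 80, 2, 9]
`print(b)` → prints [67, 50, 2, 242]
`print(c)` → prints [5, 67, 80, 2, 9]

Answer:
[5, 67, 80, 2, 9]
[67, 50, 2, 242]
[5, 67, 80, 2, 9]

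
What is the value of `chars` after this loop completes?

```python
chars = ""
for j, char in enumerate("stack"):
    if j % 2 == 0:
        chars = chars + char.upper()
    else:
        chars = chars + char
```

Uppercase even positions in 'stack'
`chars` takes the values: "" → "S" → "St" → "StA" → "StAc" → "StAcK"

Answer: "StAcK"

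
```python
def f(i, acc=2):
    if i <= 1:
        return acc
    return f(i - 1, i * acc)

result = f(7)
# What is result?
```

Accumulator trace (n, acc): (7, 2) -> (6, 14) -> (5, 84) -> (4, 420) -> (3, 1680) -> (2, 5040) -> (1, 10080) -> return 10080

Answer: 10080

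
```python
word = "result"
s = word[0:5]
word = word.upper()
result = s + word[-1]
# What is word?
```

Trace:
`word = "result"` → word = 'result'
`s = word[0:5]` → s = 'resul'
`word = word.upper()` → word = 'RESULT'
`result = s + word[-1]` → result = 'resulT'
So word = 'RESULT'

Answer: 'RESULT'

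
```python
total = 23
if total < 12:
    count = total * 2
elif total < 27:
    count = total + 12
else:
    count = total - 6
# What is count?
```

Trace:
`total = 23` → total = 23
`if total < 12: ...` → total < 12 is False, total < 27 is True → count = 35
So count = 35

Answer: 35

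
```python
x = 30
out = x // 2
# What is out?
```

Trace:
`x = 30` → x = 30
`out = x // 2` → out = 15
So out = 15

Answer: 15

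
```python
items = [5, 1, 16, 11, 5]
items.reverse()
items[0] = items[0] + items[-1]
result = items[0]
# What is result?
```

Trace:
`items = [5, 1, 16, 11, 5]` → items = [5, 1, 16, 11, 5]
`items.reverse()` → items = [5, 11, 16, 1, 5]
`items[0] = items[0] + items[-1]` → items = [10, 11, 16, 1, 5]
`result = items[0]` → result = 10
So result = 10

Answer: 10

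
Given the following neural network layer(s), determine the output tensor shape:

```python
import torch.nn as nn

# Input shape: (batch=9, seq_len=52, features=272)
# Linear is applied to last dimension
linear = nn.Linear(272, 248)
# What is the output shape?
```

Input: (9, 52, 272) -> Output: (9, 52, 248)

Answer: (9, 52, 248)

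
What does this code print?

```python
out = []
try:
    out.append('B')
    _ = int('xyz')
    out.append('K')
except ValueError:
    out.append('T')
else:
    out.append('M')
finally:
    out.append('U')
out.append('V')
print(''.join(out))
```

Execution trace: 'B' (try body) → 'T' (except ValueError) → 'U' (finally) → 'V' (after the try/except). Output: BTUV

Answer: BTUV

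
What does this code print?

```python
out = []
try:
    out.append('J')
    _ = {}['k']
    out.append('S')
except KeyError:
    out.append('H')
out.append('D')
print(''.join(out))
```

Execution trace: 'J' (try body) → 'H' (except KeyError) → 'D' (after the try/except). Output: JHD

Answer: JHD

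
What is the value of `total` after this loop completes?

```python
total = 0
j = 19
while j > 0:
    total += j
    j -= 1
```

Sum 19 down to 1
`total` takes the values: 0 → 19 → 37 → 54 → 70 → 85 → 99 → 112 → 124 → 135 → 145 → 154 → 162 → 169 → 175 → 180 → 184 → 187 → 189 → 190

Answer: 190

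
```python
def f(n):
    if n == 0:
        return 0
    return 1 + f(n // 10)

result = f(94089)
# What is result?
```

Count of digits of 94089: 5

Answer: 5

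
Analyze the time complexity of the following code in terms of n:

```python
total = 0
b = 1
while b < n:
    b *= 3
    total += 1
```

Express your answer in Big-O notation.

Each loop level contributes: log n. Multiplying the contributions gives O(log n).

Answer: O(log n)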